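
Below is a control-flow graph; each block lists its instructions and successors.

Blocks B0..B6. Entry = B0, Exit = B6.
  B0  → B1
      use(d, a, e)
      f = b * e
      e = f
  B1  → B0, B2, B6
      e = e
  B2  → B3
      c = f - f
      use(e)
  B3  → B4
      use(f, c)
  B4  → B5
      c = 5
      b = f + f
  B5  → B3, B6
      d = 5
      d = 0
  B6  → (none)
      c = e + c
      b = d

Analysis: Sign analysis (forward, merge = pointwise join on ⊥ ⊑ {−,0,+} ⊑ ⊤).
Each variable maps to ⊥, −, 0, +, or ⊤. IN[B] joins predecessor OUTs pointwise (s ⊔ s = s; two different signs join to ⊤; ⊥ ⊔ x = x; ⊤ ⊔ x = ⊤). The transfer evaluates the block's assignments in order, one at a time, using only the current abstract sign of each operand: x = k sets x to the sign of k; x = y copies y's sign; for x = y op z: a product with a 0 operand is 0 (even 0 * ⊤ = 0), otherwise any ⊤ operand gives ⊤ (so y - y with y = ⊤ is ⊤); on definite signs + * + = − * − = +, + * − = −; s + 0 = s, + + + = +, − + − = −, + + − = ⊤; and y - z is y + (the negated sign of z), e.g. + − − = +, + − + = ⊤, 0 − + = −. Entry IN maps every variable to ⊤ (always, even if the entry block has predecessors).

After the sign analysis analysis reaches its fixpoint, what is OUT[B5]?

Answer: {a: ⊤, b: ⊤, c: +, d: 0, e: ⊤, f: ⊤}

Trace:
Fixpoint table:
  B0: | IN=(all ⊤) | OUT=(all ⊤)
  B1: | IN=(all ⊤) | OUT=(all ⊤)
  B2: | IN=(all ⊤) | OUT=(all ⊤)
  B3: | IN=(all ⊤) | OUT=(all ⊤)
  B4: | IN=(all ⊤) | OUT={c:+; rest ⊤}
  B5: | IN={c:+; rest ⊤} | OUT={c:+, d:0; rest ⊤}
  B6: | IN=(all ⊤) | OUT=(all ⊤)

Merge at B5: IN[B5] = OUT[B4] = {a: ⊤, b: ⊤, c: +, d: ⊤, e: ⊤, f: ⊤}
Applying B5's transfer function to that IN value gives OUT[B5] (row B5 above).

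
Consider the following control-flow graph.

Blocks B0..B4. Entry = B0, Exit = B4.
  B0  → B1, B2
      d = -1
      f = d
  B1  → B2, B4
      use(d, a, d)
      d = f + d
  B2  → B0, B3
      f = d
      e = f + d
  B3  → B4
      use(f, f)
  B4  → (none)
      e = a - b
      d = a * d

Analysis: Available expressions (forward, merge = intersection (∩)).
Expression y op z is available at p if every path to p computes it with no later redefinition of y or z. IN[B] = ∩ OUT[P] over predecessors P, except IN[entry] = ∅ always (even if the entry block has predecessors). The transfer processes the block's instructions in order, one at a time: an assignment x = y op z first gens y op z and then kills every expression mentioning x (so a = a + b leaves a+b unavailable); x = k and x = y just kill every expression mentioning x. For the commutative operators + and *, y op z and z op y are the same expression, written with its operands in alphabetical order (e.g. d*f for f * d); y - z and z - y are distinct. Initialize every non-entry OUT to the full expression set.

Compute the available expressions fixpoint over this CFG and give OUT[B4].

Answer: {a-b}

Derivation:
Per-block solution:
  B0: | IN={} | OUT={}
  B1: | IN={} | OUT={}
  B2: | IN={} | OUT={d+f}
  B3: | IN={d+f} | OUT={d+f}
  B4: | IN={} | OUT={a-b}

Merge at B4: IN[B4] = OUT[B1] ∩ OUT[B3] = {}
Applying B4's transfer function to that IN value gives OUT[B4] (row B4 above).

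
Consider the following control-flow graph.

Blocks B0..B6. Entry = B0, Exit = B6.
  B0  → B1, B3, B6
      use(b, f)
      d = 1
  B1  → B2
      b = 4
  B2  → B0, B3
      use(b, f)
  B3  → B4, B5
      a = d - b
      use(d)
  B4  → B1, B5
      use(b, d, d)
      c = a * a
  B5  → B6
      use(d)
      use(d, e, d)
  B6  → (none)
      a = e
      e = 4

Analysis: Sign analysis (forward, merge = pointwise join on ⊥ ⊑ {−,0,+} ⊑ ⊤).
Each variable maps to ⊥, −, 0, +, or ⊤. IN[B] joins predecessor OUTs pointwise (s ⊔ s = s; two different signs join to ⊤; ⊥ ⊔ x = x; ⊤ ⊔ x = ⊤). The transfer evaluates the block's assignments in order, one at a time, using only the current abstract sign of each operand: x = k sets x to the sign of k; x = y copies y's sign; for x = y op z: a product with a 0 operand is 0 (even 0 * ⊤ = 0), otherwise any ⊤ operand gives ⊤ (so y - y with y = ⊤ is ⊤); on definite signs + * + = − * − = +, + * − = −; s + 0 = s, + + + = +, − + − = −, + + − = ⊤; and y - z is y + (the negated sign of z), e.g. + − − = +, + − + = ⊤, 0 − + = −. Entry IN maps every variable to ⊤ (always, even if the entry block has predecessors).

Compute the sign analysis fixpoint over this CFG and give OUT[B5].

Converged values:
  B0:  IN=(all ⊤)  OUT={d:+; rest ⊤}
  B1:  IN={d:+; rest ⊤}  OUT={b:+, d:+; rest ⊤}
  B2:  IN={b:+, d:+; rest ⊤}  OUT={b:+, d:+; rest ⊤}
  B3:  IN={d:+; rest ⊤}  OUT={d:+; rest ⊤}
  B4:  IN={d:+; rest ⊤}  OUT={d:+; rest ⊤}
  B5:  IN={d:+; rest ⊤}  OUT={d:+; rest ⊤}
  B6:  IN={d:+; rest ⊤}  OUT={d:+, e:+; rest ⊤}

Merge at B5: IN[B5] = OUT[B3] ⊔ OUT[B4] = {a: ⊤, b: ⊤, c: ⊤, d: +, e: ⊤, f: ⊤}
Applying B5's transfer function to that IN value gives OUT[B5] (row B5 above).

Answer: {a: ⊤, b: ⊤, c: ⊤, d: +, e: ⊤, f: ⊤}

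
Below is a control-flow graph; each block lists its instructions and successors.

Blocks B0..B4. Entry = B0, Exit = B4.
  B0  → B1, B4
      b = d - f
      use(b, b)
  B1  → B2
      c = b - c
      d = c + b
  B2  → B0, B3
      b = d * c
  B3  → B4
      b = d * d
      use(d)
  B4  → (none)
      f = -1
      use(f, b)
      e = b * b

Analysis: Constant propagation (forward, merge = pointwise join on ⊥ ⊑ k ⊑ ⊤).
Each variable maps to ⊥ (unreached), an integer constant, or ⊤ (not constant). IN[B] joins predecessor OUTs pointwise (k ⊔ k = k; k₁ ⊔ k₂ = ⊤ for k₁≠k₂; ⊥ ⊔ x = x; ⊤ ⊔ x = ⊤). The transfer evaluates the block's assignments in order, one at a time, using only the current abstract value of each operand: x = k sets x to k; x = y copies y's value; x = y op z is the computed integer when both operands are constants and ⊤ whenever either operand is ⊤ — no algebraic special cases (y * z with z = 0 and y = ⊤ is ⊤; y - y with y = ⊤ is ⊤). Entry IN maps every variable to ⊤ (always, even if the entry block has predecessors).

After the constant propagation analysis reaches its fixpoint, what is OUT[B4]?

Per-block solution:
  B0: | IN=(all ⊤) | OUT=(all ⊤)
  B1: | IN=(all ⊤) | OUT=(all ⊤)
  B2: | IN=(all ⊤) | OUT=(all ⊤)
  B3: | IN=(all ⊤) | OUT=(all ⊤)
  B4: | IN=(all ⊤) | OUT={f:-1; rest ⊤}

Merge at B4: IN[B4] = OUT[B0] ⊔ OUT[B3] = {a: ⊤, b: ⊤, c: ⊤, d: ⊤, e: ⊤, f: ⊤}
Applying B4's transfer function to that IN value gives OUT[B4] (row B4 above).

Answer: {a: ⊤, b: ⊤, c: ⊤, d: ⊤, e: ⊤, f: -1}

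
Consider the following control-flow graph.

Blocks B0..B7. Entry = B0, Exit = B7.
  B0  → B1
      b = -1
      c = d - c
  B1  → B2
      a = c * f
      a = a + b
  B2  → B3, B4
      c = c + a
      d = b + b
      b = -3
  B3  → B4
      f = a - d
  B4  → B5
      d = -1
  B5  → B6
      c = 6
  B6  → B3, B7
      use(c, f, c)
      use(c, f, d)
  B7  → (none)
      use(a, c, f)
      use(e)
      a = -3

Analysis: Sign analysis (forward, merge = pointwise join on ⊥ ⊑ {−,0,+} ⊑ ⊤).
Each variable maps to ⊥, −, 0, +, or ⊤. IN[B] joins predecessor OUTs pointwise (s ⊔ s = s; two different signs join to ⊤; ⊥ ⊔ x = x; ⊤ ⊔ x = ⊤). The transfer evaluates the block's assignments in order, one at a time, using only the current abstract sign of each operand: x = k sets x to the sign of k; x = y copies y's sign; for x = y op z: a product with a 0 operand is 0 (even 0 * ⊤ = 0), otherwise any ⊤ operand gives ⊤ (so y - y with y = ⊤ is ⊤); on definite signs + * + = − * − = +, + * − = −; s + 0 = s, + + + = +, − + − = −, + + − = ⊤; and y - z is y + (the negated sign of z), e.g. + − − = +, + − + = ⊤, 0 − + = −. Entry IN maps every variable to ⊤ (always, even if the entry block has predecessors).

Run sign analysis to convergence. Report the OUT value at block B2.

Answer: {a: ⊤, b: -, c: ⊤, d: -, e: ⊤, f: ⊤}

Derivation:
Per-block solution:
  B0:   IN=(all ⊤)   OUT={b:-; rest ⊤}
  B1:   IN={b:-; rest ⊤}   OUT={b:-; rest ⊤}
  B2:   IN={b:-; rest ⊤}   OUT={b:-, d:-; rest ⊤}
  B3:   IN={b:-, d:-; rest ⊤}   OUT={b:-, d:-; rest ⊤}
  B4:   IN={b:-, d:-; rest ⊤}   OUT={b:-, d:-; rest ⊤}
  B5:   IN={b:-, d:-; rest ⊤}   OUT={b:-, c:+, d:-; rest ⊤}
  B6:   IN={b:-, c:+, d:-; rest ⊤}   OUT={b:-, c:+, d:-; rest ⊤}
  B7:   IN={b:-, c:+, d:-; rest ⊤}   OUT={a:-, b:-, c:+, d:-; rest ⊤}

Merge at B2: IN[B2] = OUT[B1] = {a: ⊤, b: -, c: ⊤, d: ⊤, e: ⊤, f: ⊤}
Applying B2's transfer function to that IN value gives OUT[B2] (row B2 above).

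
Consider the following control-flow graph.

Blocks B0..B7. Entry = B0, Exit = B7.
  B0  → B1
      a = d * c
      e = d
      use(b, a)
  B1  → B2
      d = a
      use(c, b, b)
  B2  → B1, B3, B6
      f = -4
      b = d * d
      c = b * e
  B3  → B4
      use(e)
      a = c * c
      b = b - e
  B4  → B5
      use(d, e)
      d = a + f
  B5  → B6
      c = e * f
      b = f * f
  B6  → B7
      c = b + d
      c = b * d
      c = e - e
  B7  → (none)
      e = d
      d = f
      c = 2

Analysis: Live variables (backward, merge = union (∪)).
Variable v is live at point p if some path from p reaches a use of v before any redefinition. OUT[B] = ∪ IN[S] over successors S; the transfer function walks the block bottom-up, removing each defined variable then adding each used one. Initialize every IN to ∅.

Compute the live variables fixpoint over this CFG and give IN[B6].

Answer: {b, d, e, f}

Derivation:
Per-block solution:
  B0:   IN={b, c, d}   OUT={a, b, c, e}
  B1:   IN={a, b, c, e}   OUT={a, d, e}
  B2:   IN={a, d, e}   OUT={a, b, c, d, e, f}
  B3:   IN={b, c, d, e, f}   OUT={a, d, e, f}
  B4:   IN={a, d, e, f}   OUT={d, e, f}
  B5:   IN={d, e, f}   OUT={b, d, e, f}
  B6:   IN={b, d, e, f}   OUT={d, f}
  B7:   IN={d, f}   OUT={}

Merge at B6: OUT[B6] = IN[B7] = {d, f}
Applying B6's transfer function to that OUT value gives IN[B6] (row B6 above).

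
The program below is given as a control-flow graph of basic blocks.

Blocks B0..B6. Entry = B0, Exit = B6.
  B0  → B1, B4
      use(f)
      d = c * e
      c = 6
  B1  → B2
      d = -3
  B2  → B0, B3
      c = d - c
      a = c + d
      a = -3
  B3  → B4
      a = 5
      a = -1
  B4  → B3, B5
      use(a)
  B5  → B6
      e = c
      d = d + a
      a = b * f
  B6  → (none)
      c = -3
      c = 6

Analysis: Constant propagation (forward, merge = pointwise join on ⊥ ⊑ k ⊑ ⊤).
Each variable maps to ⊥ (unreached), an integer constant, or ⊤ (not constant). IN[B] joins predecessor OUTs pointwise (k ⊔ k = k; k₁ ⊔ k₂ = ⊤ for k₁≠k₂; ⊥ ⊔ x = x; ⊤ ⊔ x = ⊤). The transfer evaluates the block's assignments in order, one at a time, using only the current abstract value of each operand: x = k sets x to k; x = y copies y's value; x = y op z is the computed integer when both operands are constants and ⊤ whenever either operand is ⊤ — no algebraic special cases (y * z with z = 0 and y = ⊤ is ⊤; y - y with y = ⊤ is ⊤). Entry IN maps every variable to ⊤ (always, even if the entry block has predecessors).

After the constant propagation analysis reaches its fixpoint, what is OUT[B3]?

Converged values:
  B0: | IN=(all ⊤) | OUT={c:6; rest ⊤}
  B1: | IN={c:6; rest ⊤} | OUT={c:6, d:-3; rest ⊤}
  B2: | IN={c:6, d:-3; rest ⊤} | OUT={a:-3, c:-9, d:-3; rest ⊤}
  B3: | IN=(all ⊤) | OUT={a:-1; rest ⊤}
  B4: | IN=(all ⊤) | OUT=(all ⊤)
  B5: | IN=(all ⊤) | OUT=(all ⊤)
  B6: | IN=(all ⊤) | OUT={c:6; rest ⊤}

Merge at B3: IN[B3] = OUT[B2] ⊔ OUT[B4] = {a: ⊤, b: ⊤, c: ⊤, d: ⊤, e: ⊤, f: ⊤}
Applying B3's transfer function to that IN value gives OUT[B3] (row B3 above).

Answer: {a: -1, b: ⊤, c: ⊤, d: ⊤, e: ⊤, f: ⊤}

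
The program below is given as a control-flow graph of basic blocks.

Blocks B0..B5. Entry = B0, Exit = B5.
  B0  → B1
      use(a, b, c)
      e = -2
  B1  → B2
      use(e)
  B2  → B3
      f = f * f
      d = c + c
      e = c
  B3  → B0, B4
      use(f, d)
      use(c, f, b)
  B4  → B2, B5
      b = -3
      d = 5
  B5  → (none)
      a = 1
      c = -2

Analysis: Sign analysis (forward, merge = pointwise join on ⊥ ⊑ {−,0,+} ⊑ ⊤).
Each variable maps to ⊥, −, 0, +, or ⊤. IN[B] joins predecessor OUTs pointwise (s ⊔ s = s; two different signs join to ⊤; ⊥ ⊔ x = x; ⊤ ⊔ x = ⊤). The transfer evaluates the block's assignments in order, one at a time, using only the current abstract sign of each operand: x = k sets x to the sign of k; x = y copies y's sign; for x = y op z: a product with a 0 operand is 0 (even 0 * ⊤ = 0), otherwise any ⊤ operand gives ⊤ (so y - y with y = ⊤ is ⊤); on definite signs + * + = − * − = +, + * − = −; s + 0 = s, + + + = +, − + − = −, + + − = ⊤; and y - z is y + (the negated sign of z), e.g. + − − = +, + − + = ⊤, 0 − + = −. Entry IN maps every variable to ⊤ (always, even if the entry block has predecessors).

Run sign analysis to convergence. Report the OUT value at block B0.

Answer: {a: ⊤, b: ⊤, c: ⊤, d: ⊤, e: -, f: ⊤}

Working:
Fixpoint table:
  B0:  IN=(all ⊤)  OUT={e:-; rest ⊤}
  B1:  IN={e:-; rest ⊤}  OUT={e:-; rest ⊤}
  B2:  IN=(all ⊤)  OUT=(all ⊤)
  B3:  IN=(all ⊤)  OUT=(all ⊤)
  B4:  IN=(all ⊤)  OUT={b:-, d:+; rest ⊤}
  B5:  IN={b:-, d:+; rest ⊤}  OUT={a:+, b:-, c:-, d:+; rest ⊤}

Merge at B0 (entry node, so the boundary value (all ⊤) is joined with the incoming edge(s)): IN[B0] = (all ⊤) ⊔ OUT[B3] = {a: ⊤, b: ⊤, c: ⊤, d: ⊤, e: ⊤, f: ⊤}
Applying B0's transfer function to that IN value gives OUT[B0] (row B0 above).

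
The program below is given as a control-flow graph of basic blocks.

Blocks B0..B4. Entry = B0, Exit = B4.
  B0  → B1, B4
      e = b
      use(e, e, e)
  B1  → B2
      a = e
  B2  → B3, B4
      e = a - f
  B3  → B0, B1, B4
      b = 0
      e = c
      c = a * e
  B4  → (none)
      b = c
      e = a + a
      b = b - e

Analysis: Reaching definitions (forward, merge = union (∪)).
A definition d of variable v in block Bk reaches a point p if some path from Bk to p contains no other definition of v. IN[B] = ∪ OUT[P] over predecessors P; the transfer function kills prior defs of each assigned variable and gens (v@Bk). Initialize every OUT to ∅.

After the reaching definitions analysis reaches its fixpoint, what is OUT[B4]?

Per-block solution:
  B0:   IN={a@B1, b@B3, c@B3, e@B3}   OUT={a@B1, b@B3, c@B3, e@B0}
  B1:   IN={a@B1, b@B3, c@B3, e@B0, e@B3}   OUT={a@B1, b@B3, c@B3, e@B0, e@B3}
  B2:   IN={a@B1, b@B3, c@B3, e@B0, e@B3}   OUT={a@B1, b@B3, c@B3, e@B2}
  B3:   IN={a@B1, b@B3, c@B3, e@B2}   OUT={a@B1, b@B3, c@B3, e@B3}
  B4:   IN={a@B1, b@B3, c@B3, e@B0, e@B2, e@B3}   OUT={a@B1, b@B4, c@B3, e@B4}

Merge at B4: IN[B4] = OUT[B0] ⊔ OUT[B2] ⊔ OUT[B3] = {a@B1, b@B3, c@B3, e@B0, e@B2, e@B3}
Applying B4's transfer function to that IN value gives OUT[B4] (row B4 above).

Answer: {a@B1, b@B4, c@B3, e@B4}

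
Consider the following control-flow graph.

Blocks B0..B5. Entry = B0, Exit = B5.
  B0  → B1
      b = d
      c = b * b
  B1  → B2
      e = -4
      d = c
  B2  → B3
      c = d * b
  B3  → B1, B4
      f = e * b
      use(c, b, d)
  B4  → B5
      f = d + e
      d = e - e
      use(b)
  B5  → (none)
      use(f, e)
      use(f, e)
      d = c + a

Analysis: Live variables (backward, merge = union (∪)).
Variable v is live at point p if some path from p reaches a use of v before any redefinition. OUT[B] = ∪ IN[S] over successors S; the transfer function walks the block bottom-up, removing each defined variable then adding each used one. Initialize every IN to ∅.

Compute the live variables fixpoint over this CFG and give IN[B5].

Answer: {a, c, e, f}

Working:
Converged values:
  B0:   IN={a, d}   OUT={a, b, c}
  B1:   IN={a, b, c}   OUT={a, b, d, e}
  B2:   IN={a, b, d, e}   OUT={a, b, c, d, e}
  B3:   IN={a, b, c, d, e}   OUT={a, b, c, d, e}
  B4:   IN={a, b, c, d, e}   OUT={a, c, e, f}
  B5:   IN={a, c, e, f}   OUT={}

B5 is the boundary node: OUT[B5] = {}
Applying B5's transfer function to that OUT value gives IN[B5] (row B5 above).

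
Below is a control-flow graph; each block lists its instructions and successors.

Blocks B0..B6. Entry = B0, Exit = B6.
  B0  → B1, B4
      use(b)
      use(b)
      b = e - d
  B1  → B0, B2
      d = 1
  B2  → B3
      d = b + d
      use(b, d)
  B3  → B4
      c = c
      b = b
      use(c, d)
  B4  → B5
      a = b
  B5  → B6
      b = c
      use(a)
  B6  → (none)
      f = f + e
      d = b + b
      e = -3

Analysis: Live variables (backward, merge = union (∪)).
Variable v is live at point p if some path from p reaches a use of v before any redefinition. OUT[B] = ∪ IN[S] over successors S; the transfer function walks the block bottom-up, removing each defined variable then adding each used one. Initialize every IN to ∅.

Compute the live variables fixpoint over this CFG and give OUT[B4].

Converged values:
  B0: | IN={b, c, d, e, f} | OUT={b, c, e, f}
  B1: | IN={b, c, e, f} | OUT={b, c, d, e, f}
  B2: | IN={b, c, d, e, f} | OUT={b, c, d, e, f}
  B3: | IN={b, c, d, e, f} | OUT={b, c, e, f}
  B4: | IN={b, c, e, f} | OUT={a, c, e, f}
  B5: | IN={a, c, e, f} | OUT={b, e, f}
  B6: | IN={b, e, f} | OUT={}

Merge at B4: OUT[B4] = IN[B5] = {a, c, e, f}

Answer: {a, c, e, f}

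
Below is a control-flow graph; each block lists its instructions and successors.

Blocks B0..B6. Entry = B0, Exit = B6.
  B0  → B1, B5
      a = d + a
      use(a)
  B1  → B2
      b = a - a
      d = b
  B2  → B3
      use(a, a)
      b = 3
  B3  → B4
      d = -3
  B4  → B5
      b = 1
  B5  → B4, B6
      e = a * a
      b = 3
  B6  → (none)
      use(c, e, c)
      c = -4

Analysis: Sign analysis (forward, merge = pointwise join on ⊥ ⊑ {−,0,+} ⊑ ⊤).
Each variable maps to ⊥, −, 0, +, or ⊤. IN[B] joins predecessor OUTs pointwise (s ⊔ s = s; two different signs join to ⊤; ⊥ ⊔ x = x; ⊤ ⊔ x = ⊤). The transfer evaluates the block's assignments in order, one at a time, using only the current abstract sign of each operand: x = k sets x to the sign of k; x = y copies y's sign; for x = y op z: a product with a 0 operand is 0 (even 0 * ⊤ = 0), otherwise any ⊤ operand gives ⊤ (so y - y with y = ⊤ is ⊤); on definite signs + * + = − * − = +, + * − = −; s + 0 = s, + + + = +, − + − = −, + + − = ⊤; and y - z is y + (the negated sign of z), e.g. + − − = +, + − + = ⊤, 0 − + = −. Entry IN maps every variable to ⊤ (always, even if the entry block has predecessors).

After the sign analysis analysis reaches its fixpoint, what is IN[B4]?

Per-block solution:
  B0:  IN=(all ⊤)  OUT=(all ⊤)
  B1:  IN=(all ⊤)  OUT=(all ⊤)
  B2:  IN=(all ⊤)  OUT={b:+; rest ⊤}
  B3:  IN={b:+; rest ⊤}  OUT={b:+, d:-; rest ⊤}
  B4:  IN={b:+; rest ⊤}  OUT={b:+; rest ⊤}
  B5:  IN=(all ⊤)  OUT={b:+; rest ⊤}
  B6:  IN={b:+; rest ⊤}  OUT={b:+, c:-; rest ⊤}

Merge at B4: IN[B4] = OUT[B3] ⊔ OUT[B5] = {a: ⊤, b: +, c: ⊤, d: ⊤, e: ⊤, f: ⊤}

Answer: {a: ⊤, b: +, c: ⊤, d: ⊤, e: ⊤, f: ⊤}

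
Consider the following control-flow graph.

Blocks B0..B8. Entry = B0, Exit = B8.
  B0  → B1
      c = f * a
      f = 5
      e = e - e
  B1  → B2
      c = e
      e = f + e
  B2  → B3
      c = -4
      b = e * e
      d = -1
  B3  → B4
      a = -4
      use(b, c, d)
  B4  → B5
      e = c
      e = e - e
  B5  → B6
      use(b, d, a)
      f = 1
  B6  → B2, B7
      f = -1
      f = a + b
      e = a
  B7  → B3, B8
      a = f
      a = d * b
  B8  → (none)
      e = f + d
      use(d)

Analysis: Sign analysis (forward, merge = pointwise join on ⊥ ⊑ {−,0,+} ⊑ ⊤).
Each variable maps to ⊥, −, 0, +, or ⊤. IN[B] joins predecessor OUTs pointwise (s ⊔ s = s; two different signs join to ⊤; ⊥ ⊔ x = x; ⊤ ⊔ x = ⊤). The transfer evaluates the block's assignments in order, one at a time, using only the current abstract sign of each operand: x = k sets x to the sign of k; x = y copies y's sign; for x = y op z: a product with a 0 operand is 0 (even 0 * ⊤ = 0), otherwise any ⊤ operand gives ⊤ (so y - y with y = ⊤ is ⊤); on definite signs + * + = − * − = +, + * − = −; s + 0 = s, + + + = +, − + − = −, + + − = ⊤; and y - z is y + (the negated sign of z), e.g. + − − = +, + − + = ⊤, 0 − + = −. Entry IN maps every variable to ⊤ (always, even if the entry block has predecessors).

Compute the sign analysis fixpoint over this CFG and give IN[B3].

Answer: {a: ⊤, b: ⊤, c: -, d: -, e: ⊤, f: ⊤}

Derivation:
Per-block solution:
  B0: | IN=(all ⊤) | OUT={f:+; rest ⊤}
  B1: | IN={f:+; rest ⊤} | OUT={f:+; rest ⊤}
  B2: | IN=(all ⊤) | OUT={c:-, d:-; rest ⊤}
  B3: | IN={c:-, d:-; rest ⊤} | OUT={a:-, c:-, d:-; rest ⊤}
  B4: | IN={a:-, c:-, d:-; rest ⊤} | OUT={a:-, c:-, d:-; rest ⊤}
  B5: | IN={a:-, c:-, d:-; rest ⊤} | OUT={a:-, c:-, d:-, f:+; rest ⊤}
  B6: | IN={a:-, c:-, d:-, f:+; rest ⊤} | OUT={a:-, c:-, d:-, e:-; rest ⊤}
  B7: | IN={a:-, c:-, d:-, e:-; rest ⊤} | OUT={c:-, d:-, e:-; rest ⊤}
  B8: | IN={c:-, d:-, e:-; rest ⊤} | OUT={c:-, d:-; rest ⊤}

Merge at B3: IN[B3] = OUT[B2] ⊔ OUT[B7] = {a: ⊤, b: ⊤, c: -, d: -, e: ⊤, f: ⊤}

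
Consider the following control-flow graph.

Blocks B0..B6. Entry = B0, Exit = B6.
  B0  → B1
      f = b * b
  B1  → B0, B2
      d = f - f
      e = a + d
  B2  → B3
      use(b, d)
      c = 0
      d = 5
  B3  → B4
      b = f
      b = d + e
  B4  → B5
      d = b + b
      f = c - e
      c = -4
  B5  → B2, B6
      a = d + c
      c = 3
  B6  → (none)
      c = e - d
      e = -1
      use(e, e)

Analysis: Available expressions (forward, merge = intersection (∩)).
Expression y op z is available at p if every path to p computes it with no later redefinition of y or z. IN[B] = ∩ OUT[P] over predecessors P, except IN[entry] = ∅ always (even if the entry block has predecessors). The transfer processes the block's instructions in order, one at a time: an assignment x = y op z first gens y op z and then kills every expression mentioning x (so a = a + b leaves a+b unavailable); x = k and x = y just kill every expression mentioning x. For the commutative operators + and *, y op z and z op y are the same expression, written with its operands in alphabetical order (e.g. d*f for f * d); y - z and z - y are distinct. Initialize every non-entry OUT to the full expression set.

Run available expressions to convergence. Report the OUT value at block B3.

Fixpoint table:
  B0:  IN={}  OUT={b*b}
  B1:  IN={b*b}  OUT={a+d, b*b, f-f}
  B2:  IN={}  OUT={}
  B3:  IN={}  OUT={d+e}
  B4:  IN={d+e}  OUT={b+b}
  B5:  IN={b+b}  OUT={b+b}
  B6:  IN={b+b}  OUT={b+b}

Merge at B3: IN[B3] = OUT[B2] = {}
Applying B3's transfer function to that IN value gives OUT[B3] (row B3 above).

Answer: {d+e}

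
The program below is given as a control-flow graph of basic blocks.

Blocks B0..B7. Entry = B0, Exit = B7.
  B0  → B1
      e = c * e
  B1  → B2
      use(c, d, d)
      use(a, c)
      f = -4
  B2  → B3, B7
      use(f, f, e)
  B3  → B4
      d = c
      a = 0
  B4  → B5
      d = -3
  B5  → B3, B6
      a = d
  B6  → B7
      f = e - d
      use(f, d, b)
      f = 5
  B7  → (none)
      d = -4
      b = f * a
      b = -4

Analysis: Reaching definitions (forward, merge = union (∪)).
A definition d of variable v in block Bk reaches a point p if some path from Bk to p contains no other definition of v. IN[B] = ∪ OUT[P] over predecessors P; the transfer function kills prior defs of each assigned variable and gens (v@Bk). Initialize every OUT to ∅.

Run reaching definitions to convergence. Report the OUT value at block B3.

Fixpoint table:
  B0:   IN={}   OUT={e@B0}
  B1:   IN={e@B0}   OUT={e@B0, f@B1}
  B2:   IN={e@B0, f@B1}   OUT={e@B0, f@B1}
  B3:   IN={a@B5, d@B4, e@B0, f@B1}   OUT={a@B3, d@B3, e@B0, f@B1}
  B4:   IN={a@B3, d@B3, e@B0, f@B1}   OUT={a@B3, d@B4, e@B0, f@B1}
  B5:   IN={a@B3, d@B4, e@B0, f@B1}   OUT={a@B5, d@B4, e@B0, f@B1}
  B6:   IN={a@B5, d@B4, e@B0, f@B1}   OUT={a@B5, d@B4, e@B0, f@B6}
  B7:   IN={a@B5, d@B4, e@B0, f@B1, f@B6}   OUT={a@B5, b@B7, d@B7, e@B0, f@B1, f@B6}

Merge at B3: IN[B3] = OUT[B2] ⊔ OUT[B5] = {a@B5, d@B4, e@B0, f@B1}
Applying B3's transfer function to that IN value gives OUT[B3] (row B3 above).

Answer: {a@B3, d@B3, e@B0, f@B1}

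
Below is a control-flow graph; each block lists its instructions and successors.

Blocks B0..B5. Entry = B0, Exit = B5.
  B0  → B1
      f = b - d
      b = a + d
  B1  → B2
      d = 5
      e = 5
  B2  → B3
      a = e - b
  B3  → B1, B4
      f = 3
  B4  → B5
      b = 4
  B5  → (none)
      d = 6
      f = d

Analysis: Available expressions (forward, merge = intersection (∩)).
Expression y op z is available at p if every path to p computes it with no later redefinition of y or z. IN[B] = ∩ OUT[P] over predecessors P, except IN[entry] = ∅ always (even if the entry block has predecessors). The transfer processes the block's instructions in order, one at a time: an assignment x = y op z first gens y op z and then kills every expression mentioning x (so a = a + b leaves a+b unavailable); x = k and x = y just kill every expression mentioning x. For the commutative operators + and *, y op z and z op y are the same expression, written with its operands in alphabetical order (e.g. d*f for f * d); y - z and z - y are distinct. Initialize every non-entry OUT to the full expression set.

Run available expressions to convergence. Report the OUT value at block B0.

Answer: {a+d}

Working:
Fixpoint table:
  B0:   IN={}   OUT={a+d}
  B1:   IN={}   OUT={}
  B2:   IN={}   OUT={e-b}
  B3:   IN={e-b}   OUT={e-b}
  B4:   IN={e-b}   OUT={}
  B5:   IN={}   OUT={}

B0 is the boundary node: IN[B0] = {}
Applying B0's transfer function to that IN value gives OUT[B0] (row B0 above).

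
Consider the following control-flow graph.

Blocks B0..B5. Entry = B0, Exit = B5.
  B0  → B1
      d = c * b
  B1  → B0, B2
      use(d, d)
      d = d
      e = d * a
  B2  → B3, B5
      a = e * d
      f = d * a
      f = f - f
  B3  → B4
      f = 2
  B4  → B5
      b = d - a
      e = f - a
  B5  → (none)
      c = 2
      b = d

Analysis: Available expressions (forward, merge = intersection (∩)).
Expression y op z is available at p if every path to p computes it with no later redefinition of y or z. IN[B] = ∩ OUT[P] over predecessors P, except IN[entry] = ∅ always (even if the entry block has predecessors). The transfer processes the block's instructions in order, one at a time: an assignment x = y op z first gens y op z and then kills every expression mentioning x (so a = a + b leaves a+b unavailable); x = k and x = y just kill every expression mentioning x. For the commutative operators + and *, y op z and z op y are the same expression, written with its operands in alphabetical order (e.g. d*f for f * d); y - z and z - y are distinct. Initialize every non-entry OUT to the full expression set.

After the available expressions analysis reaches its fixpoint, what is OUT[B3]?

Per-block solution:
  B0: | IN={} | OUT={b*c}
  B1: | IN={b*c} | OUT={a*d, b*c}
  B2: | IN={a*d, b*c} | OUT={a*d, b*c, d*e}
  B3: | IN={a*d, b*c, d*e} | OUT={a*d, b*c, d*e}
  B4: | IN={a*d, b*c, d*e} | OUT={a*d, d-a, f-a}
  B5: | IN={a*d} | OUT={a*d}

Merge at B3: IN[B3] = OUT[B2] = {a*d, b*c, d*e}
Applying B3's transfer function to that IN value gives OUT[B3] (row B3 above).

Answer: {a*d, b*c, d*e}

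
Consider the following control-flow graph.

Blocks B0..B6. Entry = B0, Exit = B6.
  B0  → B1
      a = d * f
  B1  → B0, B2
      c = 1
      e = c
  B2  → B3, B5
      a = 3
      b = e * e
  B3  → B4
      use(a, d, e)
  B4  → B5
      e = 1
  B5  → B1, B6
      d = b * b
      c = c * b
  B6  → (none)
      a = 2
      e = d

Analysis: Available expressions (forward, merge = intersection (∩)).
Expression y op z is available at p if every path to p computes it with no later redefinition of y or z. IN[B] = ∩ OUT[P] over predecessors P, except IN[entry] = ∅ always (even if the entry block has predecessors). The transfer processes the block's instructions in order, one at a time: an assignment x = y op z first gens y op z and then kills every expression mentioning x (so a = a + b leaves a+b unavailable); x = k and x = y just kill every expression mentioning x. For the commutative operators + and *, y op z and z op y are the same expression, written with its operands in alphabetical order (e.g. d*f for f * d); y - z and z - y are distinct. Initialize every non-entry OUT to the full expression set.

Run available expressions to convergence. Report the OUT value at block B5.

Fixpoint table:
  B0: | IN={} | OUT={d*f}
  B1: | IN={} | OUT={}
  B2: | IN={} | OUT={e*e}
  B3: | IN={e*e} | OUT={e*e}
  B4: | IN={e*e} | OUT={}
  B5: | IN={} | OUT={b*b}
  B6: | IN={b*b} | OUT={b*b}

Merge at B5: IN[B5] = OUT[B2] ∩ OUT[B4] = {}
Applying B5's transfer function to that IN value gives OUT[B5] (row B5 above).

Answer: {b*b}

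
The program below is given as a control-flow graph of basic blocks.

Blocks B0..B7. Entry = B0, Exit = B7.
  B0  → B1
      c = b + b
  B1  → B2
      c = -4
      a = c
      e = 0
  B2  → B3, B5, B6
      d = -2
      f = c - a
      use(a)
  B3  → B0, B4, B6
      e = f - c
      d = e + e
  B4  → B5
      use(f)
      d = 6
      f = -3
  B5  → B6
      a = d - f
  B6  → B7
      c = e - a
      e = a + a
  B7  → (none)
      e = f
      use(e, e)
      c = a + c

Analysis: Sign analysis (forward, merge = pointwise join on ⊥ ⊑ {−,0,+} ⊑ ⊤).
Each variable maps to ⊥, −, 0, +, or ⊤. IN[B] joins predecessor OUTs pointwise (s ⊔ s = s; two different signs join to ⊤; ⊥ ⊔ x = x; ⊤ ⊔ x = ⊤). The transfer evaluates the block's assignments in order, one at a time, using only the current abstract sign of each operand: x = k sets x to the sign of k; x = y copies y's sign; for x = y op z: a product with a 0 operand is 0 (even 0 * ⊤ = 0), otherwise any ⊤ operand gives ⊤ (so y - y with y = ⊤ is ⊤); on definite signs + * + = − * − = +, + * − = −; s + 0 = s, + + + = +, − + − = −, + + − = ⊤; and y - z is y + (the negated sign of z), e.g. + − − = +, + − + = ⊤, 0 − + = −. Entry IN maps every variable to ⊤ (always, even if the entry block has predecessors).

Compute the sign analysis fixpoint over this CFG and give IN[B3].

Converged values:
  B0:   IN=(all ⊤)   OUT=(all ⊤)
  B1:   IN=(all ⊤)   OUT={a:-, c:-, e:0; rest ⊤}
  B2:   IN={a:-, c:-, e:0; rest ⊤}   OUT={a:-, c:-, d:-, e:0; rest ⊤}
  B3:   IN={a:-, c:-, d:-, e:0; rest ⊤}   OUT={a:-, c:-; rest ⊤}
  B4:   IN={a:-, c:-; rest ⊤}   OUT={a:-, c:-, d:+, f:-; rest ⊤}
  B5:   IN={a:-, c:-; rest ⊤}   OUT={c:-; rest ⊤}
  B6:   IN={c:-; rest ⊤}   OUT=(all ⊤)
  B7:   IN=(all ⊤)   OUT=(all ⊤)

Merge at B3: IN[B3] = OUT[B2] = {a: -, b: ⊤, c: -, d: -, e: 0, f: ⊤}

Answer: {a: -, b: ⊤, c: -, d: -, e: 0, f: ⊤}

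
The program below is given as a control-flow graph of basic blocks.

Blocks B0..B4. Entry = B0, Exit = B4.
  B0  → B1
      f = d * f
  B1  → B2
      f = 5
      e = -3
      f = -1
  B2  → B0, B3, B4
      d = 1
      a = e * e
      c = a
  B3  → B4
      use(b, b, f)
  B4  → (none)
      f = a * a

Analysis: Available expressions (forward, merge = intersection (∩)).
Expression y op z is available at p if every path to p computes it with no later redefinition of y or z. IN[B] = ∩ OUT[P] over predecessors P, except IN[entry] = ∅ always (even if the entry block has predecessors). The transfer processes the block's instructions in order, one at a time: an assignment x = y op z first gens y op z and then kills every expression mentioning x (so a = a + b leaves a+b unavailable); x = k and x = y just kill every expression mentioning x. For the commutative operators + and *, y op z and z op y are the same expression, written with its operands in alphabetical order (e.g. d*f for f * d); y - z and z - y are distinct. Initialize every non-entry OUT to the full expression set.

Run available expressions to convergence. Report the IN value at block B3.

Answer: {e*e}

Working:
Converged values:
  B0:   IN={}   OUT={}
  B1:   IN={}   OUT={}
  B2:   IN={}   OUT={e*e}
  B3:   IN={e*e}   OUT={e*e}
  B4:   IN={e*e}   OUT={a*a, e*e}

Merge at B3: IN[B3] = OUT[B2] = {e*e}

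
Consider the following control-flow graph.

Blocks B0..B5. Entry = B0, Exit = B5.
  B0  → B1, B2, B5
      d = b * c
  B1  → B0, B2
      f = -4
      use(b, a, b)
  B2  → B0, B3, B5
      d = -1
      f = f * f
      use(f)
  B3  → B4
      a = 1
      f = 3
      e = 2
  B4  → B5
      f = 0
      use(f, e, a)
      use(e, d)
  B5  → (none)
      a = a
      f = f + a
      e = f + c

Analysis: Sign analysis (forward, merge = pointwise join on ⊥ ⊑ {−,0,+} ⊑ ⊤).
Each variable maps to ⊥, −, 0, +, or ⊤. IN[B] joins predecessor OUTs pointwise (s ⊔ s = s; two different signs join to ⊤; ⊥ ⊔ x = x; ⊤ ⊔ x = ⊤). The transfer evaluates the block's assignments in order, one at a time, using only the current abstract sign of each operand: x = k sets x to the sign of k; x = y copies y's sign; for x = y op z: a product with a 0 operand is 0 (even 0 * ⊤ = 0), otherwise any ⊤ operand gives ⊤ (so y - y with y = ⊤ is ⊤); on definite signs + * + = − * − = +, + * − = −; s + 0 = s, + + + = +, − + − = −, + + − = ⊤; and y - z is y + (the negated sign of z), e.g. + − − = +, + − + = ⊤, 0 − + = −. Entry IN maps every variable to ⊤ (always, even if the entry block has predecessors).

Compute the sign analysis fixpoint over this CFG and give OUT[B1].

Per-block solution:
  B0: | IN=(all ⊤) | OUT=(all ⊤)
  B1: | IN=(all ⊤) | OUT={f:-; rest ⊤}
  B2: | IN=(all ⊤) | OUT={d:-; rest ⊤}
  B3: | IN={d:-; rest ⊤} | OUT={a:+, d:-, e:+, f:+; rest ⊤}
  B4: | IN={a:+, d:-, e:+, f:+; rest ⊤} | OUT={a:+, d:-, e:+, f:0; rest ⊤}
  B5: | IN=(all ⊤) | OUT=(all ⊤)

Merge at B1: IN[B1] = OUT[B0] = {a: ⊤, b: ⊤, c: ⊤, d: ⊤, e: ⊤, f: ⊤}
Applying B1's transfer function to that IN value gives OUT[B1] (row B1 above).

Answer: {a: ⊤, b: ⊤, c: ⊤, d: ⊤, e: ⊤, f: -}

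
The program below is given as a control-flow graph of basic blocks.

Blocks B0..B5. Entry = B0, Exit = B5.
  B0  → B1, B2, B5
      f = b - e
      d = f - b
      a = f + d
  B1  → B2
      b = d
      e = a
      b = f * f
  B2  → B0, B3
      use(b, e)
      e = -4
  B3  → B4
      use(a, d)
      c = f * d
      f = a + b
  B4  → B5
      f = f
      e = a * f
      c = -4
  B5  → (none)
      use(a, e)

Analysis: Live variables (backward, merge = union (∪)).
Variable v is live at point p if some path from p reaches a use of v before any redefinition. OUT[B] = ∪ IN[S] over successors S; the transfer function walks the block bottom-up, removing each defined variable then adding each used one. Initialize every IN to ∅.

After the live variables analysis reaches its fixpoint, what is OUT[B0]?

Answer: {a, b, d, e, f}

Working:
Converged values:
  B0:   IN={b, e}   OUT={a, b, d, e, f}
  B1:   IN={a, d, f}   OUT={a, b, d, e, f}
  B2:   IN={a, b, d, e, f}   OUT={a, b, d, e, f}
  B3:   IN={a, b, d, f}   OUT={a, f}
  B4:   IN={a, f}   OUT={a, e}
  B5:   IN={a, e}   OUT={}

Merge at B0: OUT[B0] = IN[B1] ⊔ IN[B2] ⊔ IN[B5] = {a, b, d, e, f}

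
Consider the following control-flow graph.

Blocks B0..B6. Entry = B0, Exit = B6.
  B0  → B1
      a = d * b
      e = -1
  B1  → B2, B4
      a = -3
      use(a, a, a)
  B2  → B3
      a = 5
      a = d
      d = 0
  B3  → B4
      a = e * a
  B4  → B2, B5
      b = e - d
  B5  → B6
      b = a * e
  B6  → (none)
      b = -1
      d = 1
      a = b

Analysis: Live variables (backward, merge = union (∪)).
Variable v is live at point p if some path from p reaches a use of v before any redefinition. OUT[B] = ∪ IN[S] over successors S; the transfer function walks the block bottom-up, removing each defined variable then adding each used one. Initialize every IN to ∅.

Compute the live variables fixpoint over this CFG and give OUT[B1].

Converged values:
  B0:  IN={b, d}  OUT={d, e}
  B1:  IN={d, e}  OUT={a, d, e}
  B2:  IN={d, e}  OUT={a, d, e}
  B3:  IN={a, d, e}  OUT={a, d, e}
  B4:  IN={a, d, e}  OUT={a, d, e}
  B5:  IN={a, e}  OUT={}
  B6:  IN={}  OUT={}

Merge at B1: OUT[B1] = IN[B2] ⊔ IN[B4] = {a, d, e}

Answer: {a, d, e}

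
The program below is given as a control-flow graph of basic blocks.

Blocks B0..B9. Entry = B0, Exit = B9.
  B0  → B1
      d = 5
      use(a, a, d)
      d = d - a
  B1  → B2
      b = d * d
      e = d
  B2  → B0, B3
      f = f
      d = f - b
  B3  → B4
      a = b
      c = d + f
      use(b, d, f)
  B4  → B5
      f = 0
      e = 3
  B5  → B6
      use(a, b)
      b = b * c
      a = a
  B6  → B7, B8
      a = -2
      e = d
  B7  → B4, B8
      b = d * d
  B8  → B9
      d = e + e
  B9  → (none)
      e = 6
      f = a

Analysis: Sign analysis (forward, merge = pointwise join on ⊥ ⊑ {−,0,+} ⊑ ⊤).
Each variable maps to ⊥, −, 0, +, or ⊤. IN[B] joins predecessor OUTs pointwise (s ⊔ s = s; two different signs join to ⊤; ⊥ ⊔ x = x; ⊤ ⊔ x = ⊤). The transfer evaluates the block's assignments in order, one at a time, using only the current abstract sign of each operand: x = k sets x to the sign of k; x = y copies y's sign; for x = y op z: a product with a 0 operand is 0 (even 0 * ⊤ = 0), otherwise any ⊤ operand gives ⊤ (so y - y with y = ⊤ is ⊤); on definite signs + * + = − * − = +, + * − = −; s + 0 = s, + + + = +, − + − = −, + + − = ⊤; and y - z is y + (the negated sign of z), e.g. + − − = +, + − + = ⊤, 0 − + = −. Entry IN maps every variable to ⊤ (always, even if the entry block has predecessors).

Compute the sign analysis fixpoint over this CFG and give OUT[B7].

Answer: {a: -, b: ⊤, c: ⊤, d: ⊤, e: ⊤, f: 0}

Derivation:
Fixpoint table:
  B0:   IN=(all ⊤)   OUT=(all ⊤)
  B1:   IN=(all ⊤)   OUT=(all ⊤)
  B2:   IN=(all ⊤)   OUT=(all ⊤)
  B3:   IN=(all ⊤)   OUT=(all ⊤)
  B4:   IN=(all ⊤)   OUT={e:+, f:0; rest ⊤}
  B5:   IN={e:+, f:0; rest ⊤}   OUT={e:+, f:0; rest ⊤}
  B6:   IN={e:+, f:0; rest ⊤}   OUT={a:-, f:0; rest ⊤}
  B7:   IN={a:-, f:0; rest ⊤}   OUT={a:-, f:0; rest ⊤}
  B8:   IN={a:-, f:0; rest ⊤}   OUT={a:-, f:0; rest ⊤}
  B9:   IN={a:-, f:0; rest ⊤}   OUT={a:-, e:+, f:-; rest ⊤}

Merge at B7: IN[B7] = OUT[B6] = {a: -, b: ⊤, c: ⊤, d: ⊤, e: ⊤, f: 0}
Applying B7's transfer function to that IN value gives OUT[B7] (row B7 above).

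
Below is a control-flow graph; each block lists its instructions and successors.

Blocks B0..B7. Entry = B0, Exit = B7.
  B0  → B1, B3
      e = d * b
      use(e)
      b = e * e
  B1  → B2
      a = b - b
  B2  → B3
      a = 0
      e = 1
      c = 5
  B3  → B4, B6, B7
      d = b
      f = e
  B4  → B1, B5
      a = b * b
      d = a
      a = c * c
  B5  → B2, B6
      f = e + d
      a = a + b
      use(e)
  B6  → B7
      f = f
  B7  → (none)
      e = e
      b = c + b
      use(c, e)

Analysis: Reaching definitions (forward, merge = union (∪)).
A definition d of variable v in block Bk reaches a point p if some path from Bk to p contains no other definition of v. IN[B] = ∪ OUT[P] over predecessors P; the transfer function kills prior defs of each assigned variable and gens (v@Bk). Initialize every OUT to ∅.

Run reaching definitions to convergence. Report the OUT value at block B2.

Answer: {a@B2, b@B0, c@B2, d@B4, e@B2, f@B3, f@B5}

Trace:
Converged values:
  B0:  IN={}  OUT={b@B0, e@B0}
  B1:  IN={a@B4, b@B0, c@B2, d@B4, e@B0, e@B2, f@B3}  OUT={a@B1, b@B0, c@B2, d@B4, e@B0, e@B2, f@B3}
  B2:  IN={a@B1, a@B5, b@B0, c@B2, d@B4, e@B0, e@B2, f@B3, f@B5}  OUT={a@B2, b@B0, c@B2, d@B4, e@B2, f@B3, f@B5}
  B3:  IN={a@B2, b@B0, c@B2, d@B4, e@B0, e@B2, f@B3, f@B5}  OUT={a@B2, b@B0, c@B2, d@B3, e@B0, e@B2, f@B3}
  B4:  IN={a@B2, b@B0, c@B2, d@B3, e@B0, e@B2, f@B3}  OUT={a@B4, b@B0, c@B2, d@B4, e@B0, e@B2, f@B3}
  B5:  IN={a@B4, b@B0, c@B2, d@B4, e@B0, e@B2, f@B3}  OUT={a@B5, b@B0, c@B2, d@B4, e@B0, e@B2, f@B5}
  B6:  IN={a@B2, a@B5, b@B0, c@B2, d@B3, d@B4, e@B0, e@B2, f@B3, f@B5}  OUT={a@B2, a@B5, b@B0, c@B2, d@B3, d@B4, e@B0, e@B2, f@B6}
  B7:  IN={a@B2, a@B5, b@B0, c@B2, d@B3, d@B4, e@B0, e@B2, f@B3, f@B6}  OUT={a@B2, a@B5, b@B7, c@B2, d@B3, d@B4, e@B7, f@B3, f@B6}

Merge at B2: IN[B2] = OUT[B1] ⊔ OUT[B5] = {a@B1, a@B5, b@B0, c@B2, d@B4, e@B0, e@B2, f@B3, f@B5}
Applying B2's transfer function to that IN value gives OUT[B2] (row B2 above).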